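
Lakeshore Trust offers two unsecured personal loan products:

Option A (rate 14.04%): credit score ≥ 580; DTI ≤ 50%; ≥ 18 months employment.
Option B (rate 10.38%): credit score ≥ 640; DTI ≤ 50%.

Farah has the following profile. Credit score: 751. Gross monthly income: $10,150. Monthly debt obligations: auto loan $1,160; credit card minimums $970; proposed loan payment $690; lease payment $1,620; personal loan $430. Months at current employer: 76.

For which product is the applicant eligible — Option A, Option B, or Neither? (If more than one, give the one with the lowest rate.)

Total debts = (1,160 + 970 + 690 + 1,620 + 430) = 4,870; DTI = 4,870/10,150 = 48%.
Option A: score 751 ≥ 580; DTI 48% ≤ 50%; employment 76 ≥ 18 mo → qualifies.
Option B: score 751 ≥ 640; DTI 48% ≤ 50% → qualifies.
Qualifying: Option A, Option B. Lowest rate is 10.38% → Option B.

Option B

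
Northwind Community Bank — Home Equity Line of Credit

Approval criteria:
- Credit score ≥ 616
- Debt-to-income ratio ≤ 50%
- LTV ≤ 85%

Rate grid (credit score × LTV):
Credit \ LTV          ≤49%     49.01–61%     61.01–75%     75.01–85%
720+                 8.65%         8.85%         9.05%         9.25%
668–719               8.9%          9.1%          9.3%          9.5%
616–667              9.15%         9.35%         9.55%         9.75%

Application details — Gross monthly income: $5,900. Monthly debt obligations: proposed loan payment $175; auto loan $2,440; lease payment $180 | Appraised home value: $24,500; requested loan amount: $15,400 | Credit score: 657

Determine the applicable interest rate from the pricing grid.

Credit score 657 ≥ 616; Total monthly debts = (175 + 2,440 + 180) = 2,795. DTI: 2,795 ÷ 5,900 = 47.4%, within the 50% cap
LTV = 15,400/24,500 = 62.9% ≤ 85%
Row: 657 falls in 616–667. Column: 62.9% falls in 61.01–75%. Rate = 9.55%.

9.55%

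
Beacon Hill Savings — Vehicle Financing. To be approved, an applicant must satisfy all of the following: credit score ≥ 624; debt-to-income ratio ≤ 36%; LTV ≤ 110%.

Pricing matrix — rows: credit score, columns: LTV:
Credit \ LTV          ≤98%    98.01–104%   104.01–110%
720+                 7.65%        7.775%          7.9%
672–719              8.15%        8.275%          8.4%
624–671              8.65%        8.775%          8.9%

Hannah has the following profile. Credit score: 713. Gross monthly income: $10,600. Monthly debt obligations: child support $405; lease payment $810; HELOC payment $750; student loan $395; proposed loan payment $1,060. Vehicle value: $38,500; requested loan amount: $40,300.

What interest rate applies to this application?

8.4%

Credit score 713 ≥ 624; Total monthly debts = (405 + 810 + 750 + 395 + 1,060) = 3,420. DTI: 3,420 ÷ 10,600 = 32.3%, within the 36% cap
LTV: 40,300 ÷ 38,500 = 104.7%, within 110% cap
Score 713 is in the 672–719 band; LTV 104.7% is in the 104.01–110% band → 8.4%.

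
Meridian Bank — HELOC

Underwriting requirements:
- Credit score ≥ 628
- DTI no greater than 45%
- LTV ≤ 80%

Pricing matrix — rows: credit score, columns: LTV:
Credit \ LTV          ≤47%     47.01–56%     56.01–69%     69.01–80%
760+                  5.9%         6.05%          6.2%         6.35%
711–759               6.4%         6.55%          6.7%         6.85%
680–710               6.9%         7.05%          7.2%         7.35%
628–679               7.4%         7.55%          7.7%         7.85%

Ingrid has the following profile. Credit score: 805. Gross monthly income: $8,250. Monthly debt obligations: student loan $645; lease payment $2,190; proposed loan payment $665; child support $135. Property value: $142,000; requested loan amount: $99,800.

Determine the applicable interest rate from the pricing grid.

6.35%

Credit score 805 ≥ 628; Total monthly debts = (645 + 2,190 + 665 + 135) = 3,635. DTI: 3,635 ÷ 8,250 = 44.1%, within the 45% cap
Loan-to-value = 99,800/142,000 = 70.3% — pass (80% max)
Credit 805 → row 760+; LTV 70.3% → column 69.01–80%. Grid cell → 6.35%.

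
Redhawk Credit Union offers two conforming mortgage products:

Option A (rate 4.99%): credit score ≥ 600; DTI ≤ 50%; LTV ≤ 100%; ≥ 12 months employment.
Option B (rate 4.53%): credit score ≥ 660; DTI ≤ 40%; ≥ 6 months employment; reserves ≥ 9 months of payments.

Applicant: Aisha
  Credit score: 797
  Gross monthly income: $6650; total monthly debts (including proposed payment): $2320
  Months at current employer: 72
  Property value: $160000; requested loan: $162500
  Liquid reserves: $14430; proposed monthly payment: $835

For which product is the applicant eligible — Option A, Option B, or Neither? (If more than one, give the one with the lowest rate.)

DTI = 2,320/6,650 = 34.9%.
LTV = 162,500/160,000 = 101.6%.
Reserves = 14,430/835 = 17.3 months.
Option A: score 797 ≥ 600; DTI 34.9% ≤ 50%; LTV 101.6% > 100%; employment 72 ≥ 12 mo → does not qualify.
Option B: score 797 ≥ 660; DTI 34.9% ≤ 40%; employment 72 ≥ 6 mo; reserves 17.3 ≥ 9 mo → qualifies.

Option B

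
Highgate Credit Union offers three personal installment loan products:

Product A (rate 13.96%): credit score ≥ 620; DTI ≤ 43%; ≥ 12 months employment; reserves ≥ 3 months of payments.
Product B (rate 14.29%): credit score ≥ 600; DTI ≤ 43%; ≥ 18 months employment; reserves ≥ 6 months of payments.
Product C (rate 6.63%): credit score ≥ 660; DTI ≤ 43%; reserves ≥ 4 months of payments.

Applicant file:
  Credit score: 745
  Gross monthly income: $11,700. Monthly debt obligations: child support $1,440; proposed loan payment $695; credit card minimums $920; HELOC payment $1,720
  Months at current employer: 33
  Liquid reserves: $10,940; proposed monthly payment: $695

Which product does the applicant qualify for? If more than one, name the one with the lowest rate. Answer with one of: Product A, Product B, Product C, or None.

Total debts = (1,440 + 695 + 920 + 1,720) = 4,775; DTI = 4,775/11,700 = 40.8%.
Reserves = 10,940/695 = 15.7 months.
Product A: score 745 ≥ 620; DTI 40.8% ≤ 43%; employment 33 ≥ 12 mo; reserves 15.7 ≥ 3 mo → qualifies.
Product B: score 745 ≥ 600; DTI 40.8% ≤ 43%; employment 33 ≥ 18 mo; reserves 15.7 ≥ 6 mo → qualifies.
Product C: score 745 ≥ 660; DTI 40.8% ≤ 43%; reserves 15.7 ≥ 4 mo → qualifies.
Qualifying: Product A, Product B, Product C. Lowest rate is 6.63% → Product C.

Product C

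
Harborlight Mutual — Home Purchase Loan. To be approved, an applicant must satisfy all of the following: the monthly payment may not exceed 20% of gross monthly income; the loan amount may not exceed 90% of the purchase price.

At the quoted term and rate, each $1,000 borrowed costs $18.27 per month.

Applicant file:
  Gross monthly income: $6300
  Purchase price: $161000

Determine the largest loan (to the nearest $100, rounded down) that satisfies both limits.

$68,900

Payment cap: 20% × $6,300 = $1,260/month.
At $18.27 per $1,000, that supports 1,260/18.27 × 1,000 ≈ $68,965 → $68,900.
LTV cap: 90% × $161,000 = $144,900 → $144,900.
Binding constraint: payment-to-income.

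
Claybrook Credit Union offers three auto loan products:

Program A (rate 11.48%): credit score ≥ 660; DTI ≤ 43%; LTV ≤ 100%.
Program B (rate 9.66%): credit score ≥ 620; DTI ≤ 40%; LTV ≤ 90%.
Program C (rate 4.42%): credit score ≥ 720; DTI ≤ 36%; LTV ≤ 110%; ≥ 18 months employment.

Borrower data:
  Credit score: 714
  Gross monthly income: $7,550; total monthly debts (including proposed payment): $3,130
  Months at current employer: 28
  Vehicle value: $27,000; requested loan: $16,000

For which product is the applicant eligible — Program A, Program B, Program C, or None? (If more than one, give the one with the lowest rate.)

Program A

DTI = 3,130/7,550 = 41.5%.
LTV = 16,000/27,000 = 59.3%.
Program A: score 714 ≥ 660; DTI 41.5% ≤ 43%; LTV 59.3% ≤ 100% → qualifies.
Program B: score 714 ≥ 620; DTI 41.5% > 40%; LTV 59.3% ≤ 90% → does not qualify.
Program C: score 714 < 720; DTI 41.5% > 36%; LTV 59.3% ≤ 110%; employment 28 ≥ 18 mo → does not qualify.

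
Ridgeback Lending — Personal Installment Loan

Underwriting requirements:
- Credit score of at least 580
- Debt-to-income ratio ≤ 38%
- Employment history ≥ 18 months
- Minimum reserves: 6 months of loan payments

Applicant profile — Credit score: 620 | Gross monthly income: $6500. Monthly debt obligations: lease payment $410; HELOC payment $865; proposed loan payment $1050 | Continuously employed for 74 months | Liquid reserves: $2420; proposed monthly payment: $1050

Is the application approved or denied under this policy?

Credit score 620 ≥ 580 (meets)
Total monthly debts = (410 + 865 + 1,050) = 2,325. Debt-to-income = 2,325/6,500 = 35.8% — meets 38% limit
Employment 74 ≥ 18 months
Reserves: 2,420 ÷ 1,050 = 2.3 months (below 6-month minimum)
Fails on reserves.

Denied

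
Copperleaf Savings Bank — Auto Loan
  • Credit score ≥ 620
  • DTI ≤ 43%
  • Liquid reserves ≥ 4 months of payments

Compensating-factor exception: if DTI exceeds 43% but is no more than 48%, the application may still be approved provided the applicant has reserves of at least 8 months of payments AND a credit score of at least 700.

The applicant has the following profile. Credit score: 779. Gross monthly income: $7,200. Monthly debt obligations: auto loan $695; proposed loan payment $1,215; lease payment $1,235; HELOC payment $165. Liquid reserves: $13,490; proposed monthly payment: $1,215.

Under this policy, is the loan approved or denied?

Approved

Credit score 779 ≥ 620 (meets base)
Total debts = (695 + 1,215 + 1,235 + 165) = 3,310. DTI = 3,310/7,200 = 46% > 43% — standard DTI limit exceeded.
Reserves: 13,490 ÷ 1,215 = 11.1 months (meets 4-month minimum)
DTI 46% is within the 43%–48% exception band; checking compensating factors.
Reserves 11.1 ≥ 8 months; credit score 779 ≥ 700.
Both compensating conditions met → exception applies.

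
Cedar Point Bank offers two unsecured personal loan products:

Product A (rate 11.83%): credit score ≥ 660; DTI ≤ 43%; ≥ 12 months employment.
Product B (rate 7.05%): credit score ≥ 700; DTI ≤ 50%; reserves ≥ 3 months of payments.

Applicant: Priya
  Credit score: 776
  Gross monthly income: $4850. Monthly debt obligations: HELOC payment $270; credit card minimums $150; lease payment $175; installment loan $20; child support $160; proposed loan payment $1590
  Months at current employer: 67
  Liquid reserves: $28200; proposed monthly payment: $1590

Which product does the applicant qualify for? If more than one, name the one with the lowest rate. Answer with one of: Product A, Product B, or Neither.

Total debts = (270 + 150 + 175 + 20 + 160 + 1,590) = 2,365; DTI = 2,365/4,850 = 48.8%.
Reserves = 28,200/1,590 = 17.7 months.
Product A: score 776 ≥ 660; DTI 48.8% > 43%; employment 67 ≥ 12 mo → does not qualify.
Product B: score 776 ≥ 700; DTI 48.8% ≤ 50%; reserves 17.7 ≥ 3 mo → qualifies.

Product B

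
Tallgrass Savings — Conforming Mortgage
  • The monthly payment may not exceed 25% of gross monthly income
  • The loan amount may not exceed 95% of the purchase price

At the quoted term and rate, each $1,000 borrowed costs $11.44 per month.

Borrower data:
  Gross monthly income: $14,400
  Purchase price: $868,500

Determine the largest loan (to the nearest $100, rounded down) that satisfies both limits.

$314,600

Payment cap: 25% × $14,400 = $3,600/month.
At $11.44 per $1,000, that supports 3,600/11.44 × 1,000 ≈ $314,685 → $314,600.
LTV cap: 95% × $868,500 = $825,075 → $825,000.
Binding constraint: payment-to-income.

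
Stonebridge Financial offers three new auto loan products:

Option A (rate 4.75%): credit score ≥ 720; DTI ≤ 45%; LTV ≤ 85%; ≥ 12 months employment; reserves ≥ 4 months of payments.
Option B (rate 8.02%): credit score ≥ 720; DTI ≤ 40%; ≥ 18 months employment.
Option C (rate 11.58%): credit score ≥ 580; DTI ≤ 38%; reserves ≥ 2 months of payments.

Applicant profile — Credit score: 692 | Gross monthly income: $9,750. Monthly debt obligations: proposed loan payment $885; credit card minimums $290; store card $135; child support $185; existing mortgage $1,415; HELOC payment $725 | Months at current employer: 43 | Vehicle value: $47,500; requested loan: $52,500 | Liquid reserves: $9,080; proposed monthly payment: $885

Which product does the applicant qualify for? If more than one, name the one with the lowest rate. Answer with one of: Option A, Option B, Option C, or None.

Option C

Total debts = (885 + 290 + 135 + 185 + 1,415 + 725) = 3,635; DTI = 3,635/9,750 = 37.3%.
LTV = 52,500/47,500 = 110.5%.
Reserves = 9,080/885 = 10.3 months.
Option A: score 692 < 720; DTI 37.3% ≤ 45%; LTV 110.5% > 85%; employment 43 ≥ 12 mo; reserves 10.3 ≥ 4 mo → does not qualify.
Option B: score 692 < 720; DTI 37.3% ≤ 40%; employment 43 ≥ 18 mo → does not qualify.
Option C: score 692 ≥ 580; DTI 37.3% ≤ 38%; reserves 10.3 ≥ 2 mo → qualifies.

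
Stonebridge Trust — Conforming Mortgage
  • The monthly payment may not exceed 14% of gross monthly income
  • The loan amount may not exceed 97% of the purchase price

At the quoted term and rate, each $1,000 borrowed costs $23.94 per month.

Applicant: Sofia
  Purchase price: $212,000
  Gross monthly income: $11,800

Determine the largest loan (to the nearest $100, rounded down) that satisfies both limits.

Payment cap: 14% × $11,800 = $1,652/month.
At $23.94 per $1,000, that supports 1,652/23.94 × 1,000 ≈ $69,005 → $69,000.
LTV cap: 97% × $212,000 = $205,640 → $205,600.
Binding constraint: payment-to-income.

$69,000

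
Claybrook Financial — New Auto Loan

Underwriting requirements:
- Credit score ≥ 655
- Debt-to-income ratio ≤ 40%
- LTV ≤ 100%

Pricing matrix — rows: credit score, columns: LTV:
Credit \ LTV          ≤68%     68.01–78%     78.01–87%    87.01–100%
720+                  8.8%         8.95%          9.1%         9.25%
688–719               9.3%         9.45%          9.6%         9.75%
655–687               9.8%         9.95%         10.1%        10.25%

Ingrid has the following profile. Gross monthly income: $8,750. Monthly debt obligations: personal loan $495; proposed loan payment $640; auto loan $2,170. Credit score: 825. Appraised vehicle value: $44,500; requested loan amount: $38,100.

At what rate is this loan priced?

Credit score 825 ≥ 655; Total monthly debts = (495 + 640 + 2,170) = 3,305. DTI = 3,305/8,750 = 37.8% ≤ 40%
LTV: 38,100 ÷ 44,500 = 85.6%, within 100% cap
Row: 825 falls in 720+. Column: 85.6% falls in 78.01–87%. Rate = 9.1%.

9.1%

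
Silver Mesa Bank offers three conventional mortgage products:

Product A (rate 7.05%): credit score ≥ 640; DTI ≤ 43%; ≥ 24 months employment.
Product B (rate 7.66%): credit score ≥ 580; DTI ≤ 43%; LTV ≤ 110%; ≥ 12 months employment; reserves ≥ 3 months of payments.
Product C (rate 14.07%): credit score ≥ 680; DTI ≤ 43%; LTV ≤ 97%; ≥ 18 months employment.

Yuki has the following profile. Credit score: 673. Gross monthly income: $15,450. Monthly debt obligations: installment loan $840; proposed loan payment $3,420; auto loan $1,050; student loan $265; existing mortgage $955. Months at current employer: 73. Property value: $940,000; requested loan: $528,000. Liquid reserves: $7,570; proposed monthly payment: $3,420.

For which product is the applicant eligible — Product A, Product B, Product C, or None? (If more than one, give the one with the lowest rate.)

Total debts = (840 + 3,420 + 1,050 + 265 + 955) = 6,530; DTI = 6,530/15,450 = 42.3%.
LTV = 528,000/940,000 = 56.2%.
Reserves = 7,570/3,420 = 2.2 months.
Product A: score 673 ≥ 640; DTI 42.3% ≤ 43%; employment 73 ≥ 24 mo → qualifies.
Product B: score 673 ≥ 580; DTI 42.3% ≤ 43%; LTV 56.2% ≤ 110%; employment 73 ≥ 12 mo; reserves 2.2 < 3 mo → does not qualify.
Product C: score 673 < 680; DTI 42.3% ≤ 43%; LTV 56.2% ≤ 97%; employment 73 ≥ 18 mo → does not qualify.

Product A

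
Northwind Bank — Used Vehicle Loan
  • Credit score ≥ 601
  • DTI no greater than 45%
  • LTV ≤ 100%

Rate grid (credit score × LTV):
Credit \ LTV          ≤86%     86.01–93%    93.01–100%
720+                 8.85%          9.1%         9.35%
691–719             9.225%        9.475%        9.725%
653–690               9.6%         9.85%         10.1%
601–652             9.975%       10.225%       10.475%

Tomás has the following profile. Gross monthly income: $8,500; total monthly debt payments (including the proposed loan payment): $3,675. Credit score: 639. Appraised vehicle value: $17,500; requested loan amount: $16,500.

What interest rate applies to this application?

Credit score 639 ≥ 601; Debt-to-income = 3,675/8,500 = 43.2% — meets 45% limit
LTV: 16,500 ÷ 17,500 = 94.3%, within 100% cap
Credit 639 → row 601–652; LTV 94.3% → column 93.01–100%. Grid cell → 10.475%.

10.475%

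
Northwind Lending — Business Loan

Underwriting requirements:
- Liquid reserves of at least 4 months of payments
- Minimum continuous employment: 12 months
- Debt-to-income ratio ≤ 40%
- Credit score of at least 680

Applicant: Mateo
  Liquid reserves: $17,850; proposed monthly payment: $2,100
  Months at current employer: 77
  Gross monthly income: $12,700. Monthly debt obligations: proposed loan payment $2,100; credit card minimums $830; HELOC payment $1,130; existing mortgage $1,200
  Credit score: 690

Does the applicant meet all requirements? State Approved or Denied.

Denied

Reserves = 17,850/2,100 = 8.5 months ≥ 4
Employment 77 ≥ 12 months
Total monthly debts = (2,100 + 830 + 1,130 + 1,200) = 5,260. DTI: 5,260 ÷ 12,700 = 41.4%, exceeds the 40% cap
Credit score 690 ≥ 680 (meets)
Fails on DTI.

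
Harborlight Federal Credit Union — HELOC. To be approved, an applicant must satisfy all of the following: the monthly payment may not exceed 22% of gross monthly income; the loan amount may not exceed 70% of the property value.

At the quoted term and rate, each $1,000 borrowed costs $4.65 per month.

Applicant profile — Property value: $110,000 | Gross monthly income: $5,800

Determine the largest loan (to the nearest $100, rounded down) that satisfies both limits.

$77,000

Payment cap: 22% × $5,800 = $1,276/month.
At $4.65 per $1,000, that supports 1,276/4.65 × 1,000 ≈ $274,408 → $274,400.
LTV cap: 70% × $110,000 = $77,000 → $77,000.
Binding constraint: loan-to-value.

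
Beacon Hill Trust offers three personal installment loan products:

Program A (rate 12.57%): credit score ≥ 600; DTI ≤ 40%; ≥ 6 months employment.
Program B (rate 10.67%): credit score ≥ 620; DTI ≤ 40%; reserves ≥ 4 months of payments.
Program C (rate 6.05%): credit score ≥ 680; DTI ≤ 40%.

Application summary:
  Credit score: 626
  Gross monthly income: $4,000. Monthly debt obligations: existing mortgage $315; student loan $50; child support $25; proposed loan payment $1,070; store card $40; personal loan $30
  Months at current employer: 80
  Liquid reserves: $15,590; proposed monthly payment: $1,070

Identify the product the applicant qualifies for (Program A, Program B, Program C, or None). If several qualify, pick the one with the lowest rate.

Program B

Total debts = (315 + 50 + 25 + 1,070 + 40 + 30) = 1,530; DTI = 1,530/4,000 = 38.2%.
Reserves = 15,590/1,070 = 14.6 months.
Program A: score 626 ≥ 600; DTI 38.2% ≤ 40%; employment 80 ≥ 6 mo → qualifies.
Program B: score 626 ≥ 620; DTI 38.2% ≤ 40%; reserves 14.6 ≥ 4 mo → qualifies.
Program C: score 626 < 680; DTI 38.2% ≤ 40% → does not qualify.
Qualifying: Program A, Program B. Lowest rate is 10.67% → Program B.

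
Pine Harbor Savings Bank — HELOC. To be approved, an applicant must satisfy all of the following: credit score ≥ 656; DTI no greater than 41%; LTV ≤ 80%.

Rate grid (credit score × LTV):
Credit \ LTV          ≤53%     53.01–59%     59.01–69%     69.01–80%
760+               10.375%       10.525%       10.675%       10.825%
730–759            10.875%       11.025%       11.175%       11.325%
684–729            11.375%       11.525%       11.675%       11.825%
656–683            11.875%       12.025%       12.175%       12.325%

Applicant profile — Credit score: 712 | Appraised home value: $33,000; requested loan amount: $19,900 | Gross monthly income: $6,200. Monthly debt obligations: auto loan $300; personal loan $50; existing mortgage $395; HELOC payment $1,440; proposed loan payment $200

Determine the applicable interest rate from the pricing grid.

11.675%

Credit score 712 ≥ 656; Total monthly debts = (300 + 50 + 395 + 1,440 + 200) = 2,385. Debt-to-income = 2,385/6,200 = 38.5% — meets 41% limit
Loan-to-value = 19,900/33,000 = 60.3% — pass (80% max)
Credit 712 → row 684–729; LTV 60.3% → column 59.01–69%. Grid cell → 11.675%.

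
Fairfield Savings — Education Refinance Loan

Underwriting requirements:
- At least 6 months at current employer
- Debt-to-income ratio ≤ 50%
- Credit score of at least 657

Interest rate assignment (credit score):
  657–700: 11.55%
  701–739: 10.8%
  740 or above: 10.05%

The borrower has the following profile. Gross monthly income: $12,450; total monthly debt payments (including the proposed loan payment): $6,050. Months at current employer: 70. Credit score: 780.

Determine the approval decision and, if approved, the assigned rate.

Approved at 10.05%

Credit score 780 ≥ 657 (meets minimum)
Debt-to-income = 6,050/12,450 = 48.6% — meets 50% limit
Employment 70 ≥ 6 months
All requirements met. Score 780 falls in the 740 or above tier → 10.05%.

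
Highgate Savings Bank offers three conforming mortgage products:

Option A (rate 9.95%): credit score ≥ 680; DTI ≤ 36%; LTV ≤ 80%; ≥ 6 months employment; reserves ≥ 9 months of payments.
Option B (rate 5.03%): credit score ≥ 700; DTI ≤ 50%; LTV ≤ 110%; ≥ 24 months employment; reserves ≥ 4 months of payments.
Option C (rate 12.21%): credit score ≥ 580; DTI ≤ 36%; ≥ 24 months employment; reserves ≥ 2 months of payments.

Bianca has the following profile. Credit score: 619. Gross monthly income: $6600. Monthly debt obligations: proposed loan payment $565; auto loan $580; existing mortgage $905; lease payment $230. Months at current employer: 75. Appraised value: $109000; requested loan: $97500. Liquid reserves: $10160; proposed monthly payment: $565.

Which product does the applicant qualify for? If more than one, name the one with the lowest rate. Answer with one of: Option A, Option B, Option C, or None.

Option C

Total debts = (565 + 580 + 905 + 230) = 2,280; DTI = 2,280/6,600 = 34.5%.
LTV = 97,500/109,000 = 89.4%.
Reserves = 10,160/565 = 18.0 months.
Option A: score 619 < 680; DTI 34.5% ≤ 36%; LTV 89.4% > 80%; employment 75 ≥ 6 mo; reserves 18.0 ≥ 9 mo → does not qualify.
Option B: score 619 < 700; DTI 34.5% ≤ 50%; LTV 89.4% ≤ 110%; employment 75 ≥ 24 mo; reserves 18.0 ≥ 4 mo → does not qualify.
Option C: score 619 ≥ 580; DTI 34.5% ≤ 36%; employment 75 ≥ 24 mo; reserves 18.0 ≥ 2 mo → qualifies.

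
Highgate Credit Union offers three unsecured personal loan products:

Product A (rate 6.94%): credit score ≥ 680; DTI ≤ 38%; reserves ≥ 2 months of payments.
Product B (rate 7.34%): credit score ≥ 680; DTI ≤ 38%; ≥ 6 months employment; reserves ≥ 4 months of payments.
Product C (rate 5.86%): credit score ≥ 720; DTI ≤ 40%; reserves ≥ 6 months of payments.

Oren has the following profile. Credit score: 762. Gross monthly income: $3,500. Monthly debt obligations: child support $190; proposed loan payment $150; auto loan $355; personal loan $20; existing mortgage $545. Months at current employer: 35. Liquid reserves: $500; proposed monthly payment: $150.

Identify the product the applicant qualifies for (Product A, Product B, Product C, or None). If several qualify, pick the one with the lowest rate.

Product A

Total debts = (190 + 150 + 355 + 20 + 545) = 1,260; DTI = 1,260/3,500 = 36%.
Reserves = 500/150 = 3.3 months.
Product A: score 762 ≥ 680; DTI 36% ≤ 38%; reserves 3.3 ≥ 2 mo → qualifies.
Product B: score 762 ≥ 680; DTI 36% ≤ 38%; employment 35 ≥ 6 mo; reserves 3.3 < 4 mo → does not qualify.
Product C: score 762 ≥ 720; DTI 36% ≤ 40%; reserves 3.3 < 6 mo → does not qualify.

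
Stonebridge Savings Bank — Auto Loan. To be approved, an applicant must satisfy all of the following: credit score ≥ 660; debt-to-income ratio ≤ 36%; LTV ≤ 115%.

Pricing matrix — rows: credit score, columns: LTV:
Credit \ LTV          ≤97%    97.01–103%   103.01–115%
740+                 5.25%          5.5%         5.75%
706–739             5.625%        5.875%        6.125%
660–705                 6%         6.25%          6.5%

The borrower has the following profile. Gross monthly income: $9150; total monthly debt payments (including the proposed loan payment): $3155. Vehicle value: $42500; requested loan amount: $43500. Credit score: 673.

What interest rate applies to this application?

Credit score 673 ≥ 660; Debt-to-income = 3,155/9,150 = 34.5% — meets 36% limit
LTV = 43,500/42,500 = 102.4% ≤ 115%
Credit 673 → row 660–705; LTV 102.4% → column 97.01–103%. Grid cell → 6.25%.

6.25%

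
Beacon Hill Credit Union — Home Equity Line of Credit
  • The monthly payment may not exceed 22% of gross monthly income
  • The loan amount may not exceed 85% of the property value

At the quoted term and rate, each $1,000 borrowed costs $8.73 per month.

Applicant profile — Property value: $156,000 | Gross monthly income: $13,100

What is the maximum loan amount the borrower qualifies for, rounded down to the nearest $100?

Payment cap: 22% × $13,100 = $2,882/month.
At $8.73 per $1,000, that supports 2,882/8.73 × 1,000 ≈ $330,126 → $330,100.
LTV cap: 85% × $156,000 = $132,600 → $132,600.
Binding constraint: loan-to-value.

$132,600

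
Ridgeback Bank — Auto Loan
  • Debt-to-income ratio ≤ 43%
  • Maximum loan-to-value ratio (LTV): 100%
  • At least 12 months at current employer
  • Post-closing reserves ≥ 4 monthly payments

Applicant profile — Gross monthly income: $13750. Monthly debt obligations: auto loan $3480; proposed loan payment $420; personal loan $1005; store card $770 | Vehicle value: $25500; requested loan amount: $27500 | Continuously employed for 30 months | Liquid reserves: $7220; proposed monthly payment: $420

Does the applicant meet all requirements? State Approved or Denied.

Denied

Total monthly debts = (3,480 + 420 + 1,005 + 770) = 5,675. DTI = 5,675/13,750 = 41.3% ≤ 43%
LTV: 27,500 ÷ 25,500 = 107.8%, exceeds 100% cap
Employment 30 ≥ 12 months
Reserves = 7,220/420 = 17.2 months ≥ 4
Fails on LTV.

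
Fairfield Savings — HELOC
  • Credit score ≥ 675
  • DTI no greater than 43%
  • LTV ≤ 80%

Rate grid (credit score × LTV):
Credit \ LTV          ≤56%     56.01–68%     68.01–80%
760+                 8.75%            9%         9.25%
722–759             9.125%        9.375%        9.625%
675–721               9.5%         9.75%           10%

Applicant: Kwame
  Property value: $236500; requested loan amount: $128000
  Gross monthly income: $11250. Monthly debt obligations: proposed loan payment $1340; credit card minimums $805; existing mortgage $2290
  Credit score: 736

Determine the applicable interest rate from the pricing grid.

Credit score 736 ≥ 675; Total monthly debts = (1,340 + 805 + 2,290) = 4,435. DTI: 4,435 ÷ 11,250 = 39.4%, within the 43% cap
LTV = 128,000/236,500 = 54.1% ≤ 80%
Row: 736 falls in 722–759. Column: 54.1% falls in ≤56%. Rate = 9.125%.

9.125%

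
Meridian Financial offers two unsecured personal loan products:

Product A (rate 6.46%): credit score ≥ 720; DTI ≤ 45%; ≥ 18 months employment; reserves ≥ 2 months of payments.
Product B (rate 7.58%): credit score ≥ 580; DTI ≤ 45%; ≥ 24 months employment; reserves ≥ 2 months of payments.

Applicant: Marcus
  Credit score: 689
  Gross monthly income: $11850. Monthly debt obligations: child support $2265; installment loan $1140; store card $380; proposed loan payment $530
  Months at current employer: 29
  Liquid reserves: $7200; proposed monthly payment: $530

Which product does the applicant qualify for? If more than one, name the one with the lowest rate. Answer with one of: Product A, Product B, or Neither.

Total debts = (2,265 + 1,140 + 380 + 530) = 4,315; DTI = 4,315/11,850 = 36.4%.
Reserves = 7,200/530 = 13.6 months.
Product A: score 689 < 720; DTI 36.4% ≤ 45%; employment 29 ≥ 18 mo; reserves 13.6 ≥ 2 mo → does not qualify.
Product B: score 689 ≥ 580; DTI 36.4% ≤ 45%; employment 29 ≥ 24 mo; reserves 13.6 ≥ 2 mo → qualifies.

Product B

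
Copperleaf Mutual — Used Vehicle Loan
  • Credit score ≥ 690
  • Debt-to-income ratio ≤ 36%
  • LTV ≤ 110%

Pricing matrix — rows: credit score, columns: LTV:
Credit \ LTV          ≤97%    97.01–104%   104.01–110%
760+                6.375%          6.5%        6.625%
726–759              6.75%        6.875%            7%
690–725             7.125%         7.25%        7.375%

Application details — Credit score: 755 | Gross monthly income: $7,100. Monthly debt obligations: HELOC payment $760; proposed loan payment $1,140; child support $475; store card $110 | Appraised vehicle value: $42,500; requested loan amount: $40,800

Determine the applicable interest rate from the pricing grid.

6.75%

Credit score 755 ≥ 690; Total monthly debts = (760 + 1,140 + 475 + 110) = 2,485. DTI: 2,485 ÷ 7,100 = 35%, within the 36% cap
LTV: 40,800 ÷ 42,500 = 96%, within 110% cap
Credit 755 → row 726–759; LTV 96% → column ≤97%. Grid cell → 6.75%.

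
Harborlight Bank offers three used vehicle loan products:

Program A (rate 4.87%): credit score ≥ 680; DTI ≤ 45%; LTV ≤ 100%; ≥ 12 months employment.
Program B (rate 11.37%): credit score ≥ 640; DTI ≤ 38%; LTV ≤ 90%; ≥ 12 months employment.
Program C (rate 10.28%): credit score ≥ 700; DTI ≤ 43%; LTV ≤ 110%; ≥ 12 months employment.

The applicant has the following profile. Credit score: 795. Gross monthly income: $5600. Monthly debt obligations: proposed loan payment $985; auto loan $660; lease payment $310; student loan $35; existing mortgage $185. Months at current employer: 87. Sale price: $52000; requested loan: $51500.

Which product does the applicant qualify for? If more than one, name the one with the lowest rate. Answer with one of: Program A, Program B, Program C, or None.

Total debts = (985 + 660 + 310 + 35 + 185) = 2,175; DTI = 2,175/5,600 = 38.8%.
LTV = 51,500/52,000 = 99%.
Program A: score 795 ≥ 680; DTI 38.8% ≤ 45%; LTV 99% ≤ 100%; employment 87 ≥ 12 mo → qualifies.
Program B: score 795 ≥ 640; DTI 38.8% > 38%; LTV 99% > 90%; employment 87 ≥ 12 mo → does not qualify.
Program C: score 795 ≥ 700; DTI 38.8% ≤ 43%; LTV 99% ≤ 110%; employment 87 ≥ 12 mo → qualifies.
Qualifying: Program A, Program C. Lowest rate is 4.87% → Program A.

Program A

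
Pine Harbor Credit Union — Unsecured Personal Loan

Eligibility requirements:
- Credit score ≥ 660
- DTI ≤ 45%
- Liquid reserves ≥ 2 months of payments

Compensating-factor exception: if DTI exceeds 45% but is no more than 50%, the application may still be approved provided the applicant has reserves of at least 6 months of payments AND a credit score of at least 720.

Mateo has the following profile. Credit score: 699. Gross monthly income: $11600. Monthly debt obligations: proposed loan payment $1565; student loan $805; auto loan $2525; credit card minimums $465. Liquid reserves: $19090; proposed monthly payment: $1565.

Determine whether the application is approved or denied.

Denied

Credit score 699 ≥ 660 (meets base)
Total debts = (1,565 + 805 + 2,525 + 465) = 5,360. DTI = 5,360/11,600 = 46.2% > 45% — standard DTI limit exceeded.
Reserves = 19,090/1,565 = 12.2 months ≥ 2
DTI 46.2% is within the 45%–50% exception band; checking compensating factors.
Reserves 12.2 ≥ 6 months; credit score 699 < 720.
Compensating-factor requirement not fully met.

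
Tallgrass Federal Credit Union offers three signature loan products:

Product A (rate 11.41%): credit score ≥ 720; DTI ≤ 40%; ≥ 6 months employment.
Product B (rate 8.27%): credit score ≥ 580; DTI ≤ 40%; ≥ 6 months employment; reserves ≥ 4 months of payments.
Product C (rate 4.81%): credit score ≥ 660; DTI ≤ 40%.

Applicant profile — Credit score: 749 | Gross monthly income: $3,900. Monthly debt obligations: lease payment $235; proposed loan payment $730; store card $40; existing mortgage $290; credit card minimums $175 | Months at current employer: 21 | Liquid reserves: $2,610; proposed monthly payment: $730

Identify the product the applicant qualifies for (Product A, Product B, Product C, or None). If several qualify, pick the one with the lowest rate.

Product C

Total debts = (235 + 730 + 40 + 290 + 175) = 1,470; DTI = 1,470/3,900 = 37.7%.
Reserves = 2,610/730 = 3.6 months.
Product A: score 749 ≥ 720; DTI 37.7% ≤ 40%; employment 21 ≥ 6 mo → qualifies.
Product B: score 749 ≥ 580; DTI 37.7% ≤ 40%; employment 21 ≥ 6 mo; reserves 3.6 < 4 mo → does not qualify.
Product C: score 749 ≥ 660; DTI 37.7% ≤ 40% → qualifies.
Qualifying: Product A, Product C. Lowest rate is 4.81% → Product C.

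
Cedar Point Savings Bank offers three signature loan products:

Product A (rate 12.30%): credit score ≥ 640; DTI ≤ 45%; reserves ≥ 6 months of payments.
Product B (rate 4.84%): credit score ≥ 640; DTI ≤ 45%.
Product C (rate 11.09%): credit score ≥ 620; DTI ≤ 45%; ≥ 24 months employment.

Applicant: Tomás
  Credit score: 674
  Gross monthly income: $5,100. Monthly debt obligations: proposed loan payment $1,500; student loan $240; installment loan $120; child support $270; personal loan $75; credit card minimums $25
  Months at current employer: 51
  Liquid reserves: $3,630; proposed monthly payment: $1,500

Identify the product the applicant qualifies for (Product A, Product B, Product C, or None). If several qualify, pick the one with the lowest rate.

Product B

Total debts = (1,500 + 240 + 120 + 270 + 75 + 25) = 2,230; DTI = 2,230/5,100 = 43.7%.
Reserves = 3,630/1,500 = 2.4 months.
Product A: score 674 ≥ 640; DTI 43.7% ≤ 45%; reserves 2.4 < 6 mo → does not qualify.
Product B: score 674 ≥ 640; DTI 43.7% ≤ 45% → qualifies.
Product C: score 674 ≥ 620; DTI 43.7% ≤ 45%; employment 51 ≥ 24 mo → qualifies.
Qualifying: Product B, Product C. Lowest rate is 4.84% → Product B.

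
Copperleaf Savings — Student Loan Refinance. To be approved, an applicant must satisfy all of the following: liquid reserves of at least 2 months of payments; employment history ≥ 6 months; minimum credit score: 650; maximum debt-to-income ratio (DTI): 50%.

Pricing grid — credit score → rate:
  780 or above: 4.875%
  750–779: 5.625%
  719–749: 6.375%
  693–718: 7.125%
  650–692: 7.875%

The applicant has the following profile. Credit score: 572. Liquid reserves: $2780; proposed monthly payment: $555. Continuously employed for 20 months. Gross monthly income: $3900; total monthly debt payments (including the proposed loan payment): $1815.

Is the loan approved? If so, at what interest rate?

Credit score 572 < 650 (below minimum)
Debt-to-income = 1,815/3,900 = 46.5% — meets 50% limit
Liquid reserves cover 2,780/555 = 5.0 months — ≥ 2 required
Employment 20 ≥ 6 months
Not all requirements met → denied.

Denied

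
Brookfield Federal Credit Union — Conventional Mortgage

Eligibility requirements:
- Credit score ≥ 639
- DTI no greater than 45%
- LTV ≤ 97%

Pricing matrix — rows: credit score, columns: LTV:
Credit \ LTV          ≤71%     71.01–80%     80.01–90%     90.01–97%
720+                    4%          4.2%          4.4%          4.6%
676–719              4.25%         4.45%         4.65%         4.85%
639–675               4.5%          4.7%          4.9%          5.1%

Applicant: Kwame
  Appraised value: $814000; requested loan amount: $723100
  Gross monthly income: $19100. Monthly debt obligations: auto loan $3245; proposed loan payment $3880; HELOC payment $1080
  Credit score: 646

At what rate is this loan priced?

4.9%

Credit score 646 ≥ 639; Total monthly debts = (3,245 + 3,880 + 1,080) = 8,205. DTI: 8,205 ÷ 19,100 = 43%, within the 45% cap
Loan-to-value = 723,100/814,000 = 88.8% — pass (97% max)
Score 646 is in the 639–675 band; LTV 88.8% is in the 80.01–90% band → 4.9%.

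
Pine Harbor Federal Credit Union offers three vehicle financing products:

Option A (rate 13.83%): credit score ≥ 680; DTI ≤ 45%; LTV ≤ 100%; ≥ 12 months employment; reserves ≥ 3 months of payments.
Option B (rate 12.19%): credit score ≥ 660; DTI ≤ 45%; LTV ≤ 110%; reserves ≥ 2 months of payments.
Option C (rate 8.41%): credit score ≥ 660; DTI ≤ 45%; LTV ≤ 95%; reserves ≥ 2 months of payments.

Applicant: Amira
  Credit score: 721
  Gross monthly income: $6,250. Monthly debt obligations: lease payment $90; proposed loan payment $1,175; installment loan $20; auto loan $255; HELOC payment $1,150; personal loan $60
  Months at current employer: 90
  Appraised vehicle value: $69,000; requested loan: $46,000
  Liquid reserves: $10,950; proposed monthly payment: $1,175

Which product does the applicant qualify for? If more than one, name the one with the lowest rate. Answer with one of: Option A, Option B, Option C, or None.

Total debts = (90 + 1,175 + 20 + 255 + 1,150 + 60) = 2,750; DTI = 2,750/6,250 = 44%.
LTV = 46,000/69,000 = 66.7%.
Reserves = 10,950/1,175 = 9.3 months.
Option A: score 721 ≥ 680; DTI 44% ≤ 45%; LTV 66.7% ≤ 100%; employment 90 ≥ 12 mo; reserves 9.3 ≥ 3 mo → qualifies.
Option B: score 721 ≥ 660; DTI 44% ≤ 45%; LTV 66.7% ≤ 110%; reserves 9.3 ≥ 2 mo → qualifies.
Option C: score 721 ≥ 660; DTI 44% ≤ 45%; LTV 66.7% ≤ 95%; reserves 9.3 ≥ 2 mo → qualifies.
Qualifying: Option A, Option B, Option C. Lowest rate is 8.41% → Option C.

Option C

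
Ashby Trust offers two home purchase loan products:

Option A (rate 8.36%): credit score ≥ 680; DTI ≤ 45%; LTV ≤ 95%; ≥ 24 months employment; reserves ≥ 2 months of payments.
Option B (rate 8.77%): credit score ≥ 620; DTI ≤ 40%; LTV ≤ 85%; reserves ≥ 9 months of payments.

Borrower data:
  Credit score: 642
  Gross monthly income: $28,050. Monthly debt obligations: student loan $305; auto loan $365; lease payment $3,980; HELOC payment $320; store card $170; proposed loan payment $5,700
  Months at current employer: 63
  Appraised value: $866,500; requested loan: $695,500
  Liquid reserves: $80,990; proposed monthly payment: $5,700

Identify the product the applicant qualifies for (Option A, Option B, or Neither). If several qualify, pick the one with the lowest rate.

Total debts = (305 + 365 + 3,980 + 320 + 170 + 5,700) = 10,840; DTI = 10,840/28,050 = 38.6%.
LTV = 695,500/866,500 = 80.3%.
Reserves = 80,990/5,700 = 14.2 months.
Option A: score 642 < 680; DTI 38.6% ≤ 45%; LTV 80.3% ≤ 95%; employment 63 ≥ 24 mo; reserves 14.2 ≥ 2 mo → does not qualify.
Option B: score 642 ≥ 620; DTI 38.6% ≤ 40%; LTV 80.3% ≤ 85%; reserves 14.2 ≥ 9 mo → qualifies.

Option B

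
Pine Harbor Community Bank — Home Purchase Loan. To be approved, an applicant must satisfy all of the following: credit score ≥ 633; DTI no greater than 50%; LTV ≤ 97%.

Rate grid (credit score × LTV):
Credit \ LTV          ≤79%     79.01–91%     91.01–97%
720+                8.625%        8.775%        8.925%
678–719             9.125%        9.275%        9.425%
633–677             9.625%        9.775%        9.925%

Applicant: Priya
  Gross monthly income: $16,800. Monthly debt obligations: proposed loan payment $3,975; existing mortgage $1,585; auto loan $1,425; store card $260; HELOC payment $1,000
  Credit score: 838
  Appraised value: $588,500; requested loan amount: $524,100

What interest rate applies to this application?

8.775%

Credit score 838 ≥ 633; Total monthly debts = (3,975 + 1,585 + 1,425 + 260 + 1,000) = 8,245. Debt-to-income = 8,245/16,800 = 49.1% — meets 50% limit
LTV = 524,100/588,500 = 89.1% ≤ 97%
Score 838 is in the 720+ band; LTV 89.1% is in the 79.01–91% band → 8.775%.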